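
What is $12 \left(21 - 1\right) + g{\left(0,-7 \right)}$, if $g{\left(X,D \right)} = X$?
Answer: $240$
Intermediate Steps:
$12 \left(21 - 1\right) + g{\left(0,-7 \right)} = 12 \left(21 - 1\right) + 0 = 12 \cdot 20 + 0 = 240 + 0 = 240$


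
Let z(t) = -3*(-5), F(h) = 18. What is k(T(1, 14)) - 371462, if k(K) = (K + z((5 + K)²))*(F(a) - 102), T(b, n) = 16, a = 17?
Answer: -374066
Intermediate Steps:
z(t) = 15
k(K) = -1260 - 84*K (k(K) = (K + 15)*(18 - 102) = (15 + K)*(-84) = -1260 - 84*K)
k(T(1, 14)) - 371462 = (-1260 - 84*16) - 371462 = (-1260 - 1344) - 371462 = -2604 - 371462 = -374066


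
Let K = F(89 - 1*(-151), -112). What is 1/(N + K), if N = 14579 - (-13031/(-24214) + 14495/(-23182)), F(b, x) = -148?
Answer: 140332237/2025146736469 ≈ 6.9295e-5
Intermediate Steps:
K = -148
N = 2045915907545/140332237 (N = 14579 - (-13031*(-1/24214) + 14495*(-1/23182)) = 14579 - (13031/24214 - 14495/23182) = 14579 - 1*(-12224322/140332237) = 14579 + 12224322/140332237 = 2045915907545/140332237 ≈ 14579.)
1/(N + K) = 1/(2045915907545/140332237 - 148) = 1/(2025146736469/140332237) = 140332237/2025146736469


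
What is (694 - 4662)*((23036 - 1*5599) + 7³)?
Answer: -70551040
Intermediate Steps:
(694 - 4662)*((23036 - 1*5599) + 7³) = -3968*((23036 - 5599) + 343) = -3968*(17437 + 343) = -3968*17780 = -70551040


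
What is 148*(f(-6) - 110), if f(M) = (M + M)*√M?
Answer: -16280 - 1776*I*√6 ≈ -16280.0 - 4350.3*I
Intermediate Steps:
f(M) = 2*M^(3/2) (f(M) = (2*M)*√M = 2*M^(3/2))
148*(f(-6) - 110) = 148*(2*(-6)^(3/2) - 110) = 148*(2*(-6*I*√6) - 110) = 148*(-12*I*√6 - 110) = 148*(-110 - 12*I*√6) = -16280 - 1776*I*√6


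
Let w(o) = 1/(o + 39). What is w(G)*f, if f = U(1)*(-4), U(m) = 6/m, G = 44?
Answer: -24/83 ≈ -0.28916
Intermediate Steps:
w(o) = 1/(39 + o)
f = -24 (f = (6/1)*(-4) = (6*1)*(-4) = 6*(-4) = -24)
w(G)*f = -24/(39 + 44) = -24/83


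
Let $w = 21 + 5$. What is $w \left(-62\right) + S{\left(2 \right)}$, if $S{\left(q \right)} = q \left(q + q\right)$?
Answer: $-1604$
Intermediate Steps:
$w = 26$
$S{\left(q \right)} = 2 q^{2}$ ($S{\left(q \right)} = q 2 q = 2 q^{2}$)
$w \left(-62\right) + S{\left(2 \right)} = 26 \left(-62\right) + 2 \cdot 2^{2} = -1612 + 2 \cdot 4 = -1612 + 8 = -1604$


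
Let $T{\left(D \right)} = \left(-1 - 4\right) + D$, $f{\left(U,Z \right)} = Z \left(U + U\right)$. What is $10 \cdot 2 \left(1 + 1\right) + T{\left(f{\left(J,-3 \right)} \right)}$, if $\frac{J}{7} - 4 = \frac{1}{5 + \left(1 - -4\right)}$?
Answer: $- \frac{686}{5} \approx -137.2$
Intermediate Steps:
$J = \frac{287}{10}$ ($J = 28 + \frac{7}{5 + \left(1 - -4\right)} = 28 + \frac{7}{5 + \left(1 + 4\right)} = 28 + \frac{7}{5 + 5} = 28 + \frac{7}{10} = \frac{287}{10} \approx 28.7$)
$f{\left(U,Z \right)} = 2 U Z$ ($f{\left(U,Z \right)} = Z 2 U = 2 U Z$)
$T{\left(D \right)} = -5 + D$
$10 \cdot 2 \left(1 + 1\right) + T{\left(f{\left(J,-3 \right)} \right)} = 10 \cdot 2 \left(1 + 1\right) + \left(-5 + 2 \cdot \frac{287}{10} \left(-3\right)\right) = 10 \cdot 2 \cdot 2 - \frac{886}{5} = 10 \cdot 4 - \frac{886}{5} = 40 - \frac{886}{5} = - \frac{686}{5}$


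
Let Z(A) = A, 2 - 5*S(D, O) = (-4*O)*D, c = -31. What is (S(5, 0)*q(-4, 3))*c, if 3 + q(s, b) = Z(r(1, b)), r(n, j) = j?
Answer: 0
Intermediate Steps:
S(D, O) = ⅖ + 4*D*O/5 (S(D, O) = ⅖ - (-4*O)*D/5 = ⅖ - (-4)*D*O/5 = ⅖ + 4*D*O/5)
q(s, b) = -3 + b
(S(5, 0)*q(-4, 3))*c = ((⅖ + (⅘)*5*0)*(-3 + 3))*(-31) = ((⅖ + 0)*0)*(-31) = ((⅖)*0)*(-31) = 0*(-31) = 0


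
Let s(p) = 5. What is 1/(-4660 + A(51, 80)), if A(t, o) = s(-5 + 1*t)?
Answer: -1/4655 ≈ -0.00021482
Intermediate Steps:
A(t, o) = 5
1/(-4660 + A(51, 80)) = 1/(-4660 + 5) = 1/(-4655) = -1/4655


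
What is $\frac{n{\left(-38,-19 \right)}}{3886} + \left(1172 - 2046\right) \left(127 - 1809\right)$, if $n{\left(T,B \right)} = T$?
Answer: $\frac{2856342105}{1943} \approx 1.4701 \cdot 10^{6}$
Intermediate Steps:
$\frac{n{\left(-38,-19 \right)}}{3886} + \left(1172 - 2046\right) \left(127 - 1809\right) = - \frac{38}{3886} + \left(1172 - 2046\right) \left(127 - 1809\right) = \left(-38\right) \frac{1}{3886} - -1470068 = - \frac{19}{1943} + 1470068 = \frac{2856342105}{1943}$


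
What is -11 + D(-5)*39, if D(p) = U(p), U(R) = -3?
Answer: -128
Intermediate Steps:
D(p) = -3
-11 + D(-5)*39 = -11 - 3*39 = -11 - 117 = -128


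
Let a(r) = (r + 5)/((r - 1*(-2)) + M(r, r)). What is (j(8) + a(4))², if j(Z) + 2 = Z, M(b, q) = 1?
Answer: 2601/49 ≈ 53.082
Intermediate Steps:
j(Z) = -2 + Z
a(r) = (5 + r)/(3 + r) (a(r) = (r + 5)/((r - 1*(-2)) + 1) = (5 + r)/((r + 2) + 1) = (5 + r)/((2 + r) + 1) = (5 + r)/(3 + r))
(j(8) + a(4))² = ((-2 + 8) + (5 + 4)/(3 + 4))² = (6 + 9/7)² = (51/7)² = 2601/49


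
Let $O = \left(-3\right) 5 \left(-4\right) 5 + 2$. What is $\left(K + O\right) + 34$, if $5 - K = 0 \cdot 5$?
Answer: $341$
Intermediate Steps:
$K = 5$ ($K = 5 - 0 \cdot 5 = 5 - 0 = 5 + 0 = 5$)
$O = 302$ ($O = \left(-15\right) \left(-4\right) 5 + 2 = 60 \cdot 5 + 2 = 300 + 2 = 302$)
$\left(K + O\right) + 34 = \left(5 + 302\right) + 34 = 307 + 34 = 341$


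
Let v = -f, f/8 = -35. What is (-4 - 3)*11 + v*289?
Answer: 80843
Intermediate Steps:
f = -280 (f = 8*(-35) = -280)
v = 280 (v = -1*(-280) = 280)
(-4 - 3)*11 + v*289 = (-4 - 3)*11 + 280*289 = -7*11 + 80920 = -77 + 80920 = 80843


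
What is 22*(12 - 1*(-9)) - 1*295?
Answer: 167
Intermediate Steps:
22*(12 - 1*(-9)) - 1*295 = 22*(12 + 9) - 295 = 22*21 - 295 = 462 - 295 = 167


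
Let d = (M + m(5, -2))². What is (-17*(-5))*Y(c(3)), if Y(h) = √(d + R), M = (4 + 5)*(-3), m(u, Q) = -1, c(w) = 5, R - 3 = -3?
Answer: 2380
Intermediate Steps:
R = 0 (R = 3 - 3 = 0)
M = -27 (M = 9*(-3) = -27)
d = 784 (d = (-27 - 1)² = (-28)² = 784)
Y(h) = 28 (Y(h) = √(784 + 0) = √784 = 28)
(-17*(-5))*Y(c(3)) = -17*(-5)*28 = 85*28 = 2380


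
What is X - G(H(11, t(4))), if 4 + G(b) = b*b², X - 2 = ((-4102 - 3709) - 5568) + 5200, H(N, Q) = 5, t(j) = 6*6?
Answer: -8298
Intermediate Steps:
t(j) = 36
X = -8177 (X = 2 + (((-4102 - 3709) - 5568) + 5200) = 2 + ((-7811 - 5568) + 5200) = 2 + (-13379 + 5200) = 2 - 8179 = -8177)
G(b) = -4 + b³ (G(b) = -4 + b*b² = -4 + b³)
X - G(H(11, t(4))) = -8177 - (-4 + 5³) = -8177 - (-4 + 125) = -8177 - 1*121 = -8177 - 121 = -8298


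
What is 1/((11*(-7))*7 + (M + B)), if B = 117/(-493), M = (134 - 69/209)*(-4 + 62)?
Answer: 103037/743269182 ≈ 0.00013863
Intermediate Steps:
M = 1620346/209 (M = (134 - 69*1/209)*58 = (134 - 69/209)*58 = (27937/209)*58 = 1620346/209 ≈ 7752.9)
B = -117/493 (B = 117*(-1/493) = -117/493 ≈ -0.23732)
1/((11*(-7))*7 + (M + B)) = 1/((11*(-7))*7 + (1620346/209 - 117/493)) = 1/(-77*7 + 798806125/103037) = 1/(-539 + 798806125/103037) = 1/(743269182/103037) = 103037/743269182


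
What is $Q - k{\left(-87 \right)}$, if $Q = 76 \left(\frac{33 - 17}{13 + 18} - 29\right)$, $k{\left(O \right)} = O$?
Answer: $- \frac{64411}{31} \approx -2077.8$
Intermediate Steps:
$Q = - \frac{67108}{31}$ ($Q = 76 \left(\frac{16}{31} - 29\right) = 76 \left(- \frac{883}{31}\right) = - \frac{67108}{31} \approx -2164.8$)
$Q - k{\left(-87 \right)} = - \frac{67108}{31} - -87 = - \frac{67108}{31} + 87 = - \frac{64411}{31}$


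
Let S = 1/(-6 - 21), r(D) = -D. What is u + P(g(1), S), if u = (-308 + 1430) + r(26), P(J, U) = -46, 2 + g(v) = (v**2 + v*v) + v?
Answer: 1050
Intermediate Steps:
g(v) = -2 + v + 2*v**2 (g(v) = -2 + ((v**2 + v*v) + v) = -2 + ((v**2 + v**2) + v) = -2 + (2*v**2 + v) = -2 + (v + 2*v**2) = -2 + v + 2*v**2)
S = -1/27 (S = 1/(-27) = -1/27 ≈ -0.037037)
u = 1096 (u = (-308 + 1430) - 1*26 = 1122 - 26 = 1096)
u + P(g(1), S) = 1096 - 46 = 1050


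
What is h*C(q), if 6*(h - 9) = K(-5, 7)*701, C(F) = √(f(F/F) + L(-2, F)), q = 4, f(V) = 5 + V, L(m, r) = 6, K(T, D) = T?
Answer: -3451*√3/3 ≈ -1992.4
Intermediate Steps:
C(F) = 2*√3 (C(F) = √((5 + F/F) + 6) = √((5 + 1) + 6) = √(6 + 6) = √12 = 2*√3)
h = -3451/6 (h = 9 + (-5*701)/6 = 9 + (⅙)*(-3505) = 9 - 3505/6 = -3451/6 ≈ -575.17)
h*C(q) = -3451*√3/3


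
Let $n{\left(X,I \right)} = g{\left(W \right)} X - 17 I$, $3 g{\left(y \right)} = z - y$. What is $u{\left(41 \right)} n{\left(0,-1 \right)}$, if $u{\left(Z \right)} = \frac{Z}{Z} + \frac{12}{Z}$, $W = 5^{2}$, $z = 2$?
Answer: $\frac{901}{41} \approx 21.976$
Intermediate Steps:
$W = 25$
$g{\left(y \right)} = \frac{2}{3} - \frac{y}{3}$ ($g{\left(y \right)} = \frac{2 - y}{3} = \frac{2}{3} - \frac{y}{3}$)
$n{\left(X,I \right)} = - 17 I - \frac{23 X}{3}$ ($n{\left(X,I \right)} = \left(\frac{2}{3} - \frac{25}{3}\right) X - 17 I = - \frac{23 X}{3} - 17 I = - 17 I - \frac{23 X}{3}$)
$u{\left(Z \right)} = 1 + \frac{12}{Z}$
$u{\left(41 \right)} n{\left(0,-1 \right)} = \frac{12 + 41}{41} \left(\left(-17\right) \left(-1\right) - 0\right) = \frac{1}{41} \cdot 53 \left(17 + 0\right) = \frac{53}{41} \cdot 17 = \frac{901}{41}$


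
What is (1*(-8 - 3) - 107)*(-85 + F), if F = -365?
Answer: 53100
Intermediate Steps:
(1*(-8 - 3) - 107)*(-85 + F) = (1*(-8 - 3) - 107)*(-85 - 365) = (1*(-11) - 107)*(-450) = (-11 - 107)*(-450) = -118*(-450) = 53100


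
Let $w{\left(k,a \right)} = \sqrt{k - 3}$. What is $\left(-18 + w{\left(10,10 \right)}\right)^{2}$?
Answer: $\left(18 - \sqrt{7}\right)^{2} \approx 235.75$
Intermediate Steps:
$w{\left(k,a \right)} = \sqrt{-3 + k}$
$\left(-18 + w{\left(10,10 \right)}\right)^{2} = \left(-18 + \sqrt{-3 + 10}\right)^{2} = \left(-18 + \sqrt{7}\right)^{2}$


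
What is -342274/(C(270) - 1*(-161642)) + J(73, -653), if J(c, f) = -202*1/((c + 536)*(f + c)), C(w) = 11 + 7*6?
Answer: -12086535989/5711390790 ≈ -2.1162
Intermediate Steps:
C(w) = 53 (C(w) = 11 + 42 = 53)
J(c, f) = -202/((536 + c)*(c + f)) (J(c, f) = -202*1/((536 + c)*(c + f)) = -202/((536 + c)*(c + f)))
-342274/(C(270) - 1*(-161642)) + J(73, -653) = -342274/(53 - 1*(-161642)) - 202/(73² + 536*73 + 536*(-653) + 73*(-653)) = -342274/(53 + 161642) - 202/(5329 + 39128 - 350008 - 47669) = -342274/161695 - 202/(-353220) = -342274*1/161695 - 202*(-1/353220) = -342274/161695 + 101/176610 = -12086535989/5711390790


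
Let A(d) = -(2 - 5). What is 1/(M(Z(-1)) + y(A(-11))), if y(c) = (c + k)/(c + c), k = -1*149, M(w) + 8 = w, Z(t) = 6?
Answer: -3/79 ≈ -0.037975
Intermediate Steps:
A(d) = 3 (A(d) = -1*(-3) = 3)
M(w) = -8 + w
k = -149
y(c) = (-149 + c)/(2*c) (y(c) = (c - 149)/(c + c) = (-149 + c)/((2*c)) = (-149 + c)*(1/(2*c)) = (-149 + c)/(2*c))
1/(M(Z(-1)) + y(A(-11))) = 1/((-8 + 6) + (1/2)*(-149 + 3)/3) = 1/(-2 + (1/2)*(1/3)*(-146)) = 1/(-2 - 73/3) = 1/(-79/3) = -3/79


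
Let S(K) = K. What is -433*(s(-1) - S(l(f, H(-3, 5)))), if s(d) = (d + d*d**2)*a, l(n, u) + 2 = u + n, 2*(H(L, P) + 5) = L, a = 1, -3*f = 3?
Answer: -6495/2 ≈ -3247.5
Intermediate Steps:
f = -1 (f = -1/3*3 = -1)
H(L, P) = -5 + L/2
l(n, u) = -2 + n + u (l(n, u) = -2 + (u + n) = -2 + (n + u) = -2 + n + u)
s(d) = d + d**3 (s(d) = (d + d*d**2)*1 = (d + d**3)*1 = d + d**3)
-433*(s(-1) - S(l(f, H(-3, 5)))) = -433*((-1 + (-1)**3) - (-2 - 1 + (-5 + (1/2)*(-3)))) = -433*((-1 - 1) - (-2 - 1 + (-5 - 3/2))) = -433*(-2 - (-2 - 1 - 13/2)) = -433*(-2 - 1*(-19/2)) = -433*(-2 + 19/2) = -433*15/2 = -6495/2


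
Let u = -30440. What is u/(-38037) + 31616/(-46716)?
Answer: 18288104/148078041 ≈ 0.12350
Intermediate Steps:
u/(-38037) + 31616/(-46716) = -30440/(-38037) + 31616/(-46716) = -30440*(-1/38037) + 31616*(-1/46716) = 30440/38037 - 7904/11679 = 18288104/148078041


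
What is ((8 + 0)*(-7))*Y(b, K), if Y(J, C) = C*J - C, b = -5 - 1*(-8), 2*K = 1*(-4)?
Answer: 224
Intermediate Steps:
K = -2 (K = (1*(-4))/2 = (½)*(-4) = -2)
b = 3 (b = -5 + 8 = 3)
Y(J, C) = -C + C*J
((8 + 0)*(-7))*Y(b, K) = ((8 + 0)*(-7))*(-2*(-1 + 3)) = (8*(-7))*(-2*2) = -56*(-4) = 224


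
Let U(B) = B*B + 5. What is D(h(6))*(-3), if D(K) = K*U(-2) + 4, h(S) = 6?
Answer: -174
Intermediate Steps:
U(B) = 5 + B² (U(B) = B² + 5 = 5 + B²)
D(K) = 4 + 9*K (D(K) = K*(5 + (-2)²) + 4 = K*(5 + 4) + 4 = K*9 + 4 = 9*K + 4 = 4 + 9*K)
D(h(6))*(-3) = (4 + 9*6)*(-3) = (4 + 54)*(-3) = 58*(-3) = -174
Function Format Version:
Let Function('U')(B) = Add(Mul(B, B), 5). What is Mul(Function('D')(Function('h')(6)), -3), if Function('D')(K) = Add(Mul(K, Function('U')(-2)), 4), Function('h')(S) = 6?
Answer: -174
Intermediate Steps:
Function('U')(B) = Add(5, Pow(B, 2)) (Function('U')(B) = Add(Pow(B, 2), 5) = Add(5, Pow(B, 2)))
Function('D')(K) = Add(4, Mul(9, K)) (Function('D')(K) = Add(Mul(K, Add(5, Pow(-2, 2))), 4) = Add(Mul(K, Add(5, 4)), 4) = Add(Mul(K, 9), 4) = Add(Mul(9, K), 4) = Add(4, Mul(9, K)))
Mul(Function('D')(Function('h')(6)), -3) = Mul(Add(4, Mul(9, 6)), -3) = Mul(Add(4, 54), -3) = Mul(58, -3) = -174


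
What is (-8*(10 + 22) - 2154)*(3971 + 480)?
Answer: -10726910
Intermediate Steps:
(-8*(10 + 22) - 2154)*(3971 + 480) = (-8*32 - 2154)*4451 = (-256 - 2154)*4451 = -2410*4451 = -10726910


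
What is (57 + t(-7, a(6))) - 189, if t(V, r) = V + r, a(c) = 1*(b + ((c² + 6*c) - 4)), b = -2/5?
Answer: -357/5 ≈ -71.400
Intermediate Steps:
b = -⅖ (b = -2*⅕ = -⅖ ≈ -0.40000)
a(c) = -22/5 + c² + 6*c (a(c) = 1*(-⅖ + ((c² + 6*c) - 4)) = 1*(-⅖ + (-4 + c² + 6*c)) = 1*(-22/5 + c² + 6*c) = -22/5 + c² + 6*c)
(57 + t(-7, a(6))) - 189 = (57 + (-7 + (-22/5 + 6² + 6*6))) - 189 = (57 + (-7 + (-22/5 + 36 + 36))) - 189 = (57 + (-7 + 338/5)) - 189 = (57 + 303/5) - 189 = 588/5 - 189 = -357/5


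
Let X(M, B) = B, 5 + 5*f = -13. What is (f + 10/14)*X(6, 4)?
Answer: -404/35 ≈ -11.543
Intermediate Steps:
f = -18/5 (f = -1 + (⅕)*(-13) = -1 - 13/5 = -18/5 ≈ -3.6000)
(f + 10/14)*X(6, 4) = (-18/5 + 10/14)*4 = (-18/5 + 10*(1/14))*4 = (-18/5 + 5/7)*4 = -101/35*4 = -404/35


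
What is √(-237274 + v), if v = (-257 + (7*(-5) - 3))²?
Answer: I*√150249 ≈ 387.62*I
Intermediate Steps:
v = 87025 (v = (-257 + (-35 - 3))² = (-257 - 38)² = (-295)² = 87025)
√(-237274 + v) = √(-237274 + 87025) = √(-150249) = I*√150249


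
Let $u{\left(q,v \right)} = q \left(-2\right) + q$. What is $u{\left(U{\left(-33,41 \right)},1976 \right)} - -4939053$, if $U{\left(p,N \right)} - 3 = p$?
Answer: $4939083$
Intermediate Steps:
$U{\left(p,N \right)} = 3 + p$
$u{\left(q,v \right)} = - q$ ($u{\left(q,v \right)} = - 2 q + q = - q$)
$u{\left(U{\left(-33,41 \right)},1976 \right)} - -4939053 = - (3 - 33) - -4939053 = \left(-1\right) \left(-30\right) + 4939053 = 30 + 4939053 = 4939083$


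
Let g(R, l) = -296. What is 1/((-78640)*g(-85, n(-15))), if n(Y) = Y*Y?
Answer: 1/23277440 ≈ 4.2960e-8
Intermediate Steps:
n(Y) = Y²
1/((-78640)*g(-85, n(-15))) = 1/(-78640*(-296)) = -1/78640*(-1/296) = 1/23277440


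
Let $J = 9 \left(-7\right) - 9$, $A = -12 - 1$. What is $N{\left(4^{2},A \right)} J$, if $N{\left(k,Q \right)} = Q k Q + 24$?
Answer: $-196416$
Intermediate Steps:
$A = -13$ ($A = -12 - 1 = -13$)
$J = -72$ ($J = -63 - 9 = -72$)
$N{\left(k,Q \right)} = 24 + k Q^{2}$ ($N{\left(k,Q \right)} = k Q^{2} + 24 = 24 + k Q^{2}$)
$N{\left(4^{2},A \right)} J = \left(24 + 4^{2} \left(-13\right)^{2}\right) \left(-72\right) = \left(24 + 16 \cdot 169\right) \left(-72\right) = \left(24 + 2704\right) \left(-72\right) = 2728 \left(-72\right) = -196416$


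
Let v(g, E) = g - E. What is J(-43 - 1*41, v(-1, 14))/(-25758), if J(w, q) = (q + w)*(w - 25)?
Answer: -1199/2862 ≈ -0.41894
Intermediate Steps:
J(w, q) = (-25 + w)*(q + w) (J(w, q) = (q + w)*(-25 + w) = (-25 + w)*(q + w))
J(-43 - 1*41, v(-1, 14))/(-25758) = ((-43 - 1*41)² - 25*(-1 - 1*14) - 25*(-43 - 1*41) + (-1 - 1*14)*(-43 - 1*41))/(-25758) = ((-43 - 41)² - 25*(-1 - 14) - 25*(-43 - 41) + (-1 - 14)*(-43 - 41))*(-1/25758) = ((-84)² - 25*(-15) - 25*(-84) - 15*(-84))*(-1/25758) = (7056 + 375 + 2100 + 1260)*(-1/25758) = 10791*(-1/25758) = -1199/2862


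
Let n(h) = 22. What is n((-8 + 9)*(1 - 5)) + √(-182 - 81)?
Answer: 22 + I*√263 ≈ 22.0 + 16.217*I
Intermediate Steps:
n((-8 + 9)*(1 - 5)) + √(-182 - 81) = 22 + √(-182 - 81) = 22 + √(-263) = 22 + I*√263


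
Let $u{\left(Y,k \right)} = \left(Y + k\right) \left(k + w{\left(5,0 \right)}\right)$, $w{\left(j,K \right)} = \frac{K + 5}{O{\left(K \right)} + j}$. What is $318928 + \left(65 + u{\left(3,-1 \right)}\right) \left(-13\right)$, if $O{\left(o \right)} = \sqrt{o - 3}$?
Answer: $\frac{4453201}{14} + \frac{65 i \sqrt{3}}{14} \approx 3.1809 \cdot 10^{5} + 8.0417 i$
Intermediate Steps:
$O{\left(o \right)} = \sqrt{-3 + o}$
$w{\left(j,K \right)} = \frac{5 + K}{j + \sqrt{-3 + K}}$ ($w{\left(j,K \right)} = \frac{K + 5}{\sqrt{-3 + K} + j} = \frac{5 + K}{j + \sqrt{-3 + K}}$)
$u{\left(Y,k \right)} = \left(Y + k\right) \left(k + \frac{5}{5 + i \sqrt{3}}\right)$ ($u{\left(Y,k \right)} = \left(Y + k\right) \left(k + \frac{5 + 0}{5 + \sqrt{-3 + 0}}\right) = \left(Y + k\right) \left(k + \frac{1}{5 + \sqrt{-3}} \cdot 5\right) = \left(Y + k\right) \left(k + \frac{1}{5 + i \sqrt{3}} \cdot 5\right) = \left(Y + k\right) \left(k + \frac{5}{5 + i \sqrt{3}}\right)$)
$318928 + \left(65 + u{\left(3,-1 \right)}\right) \left(-13\right) = 318928 + \left(65 + \left(\left(-1\right)^{2} + \frac{25}{28} \cdot 3 + \frac{25}{28} \left(-1\right) + 3 \left(-1\right) - \frac{5}{28} i 3 \sqrt{3} - \frac{5}{28} i \left(-1\right) \sqrt{3}\right)\right) \left(-13\right) = 318928 + \left(65 + \left(1 + \frac{75}{28} - \frac{25}{28} - 3 - \frac{15 i \sqrt{3}}{28} + \frac{5 i \sqrt{3}}{28}\right)\right) \left(-13\right) = 318928 + \left(65 - \left(\frac{3}{14} + \frac{5 i \sqrt{3}}{14}\right)\right) \left(-13\right) = 318928 + \left(\frac{907}{14} - \frac{5 i \sqrt{3}}{14}\right) \left(-13\right) = 318928 - \left(\frac{11791}{14} - \frac{65 i \sqrt{3}}{14}\right) = \frac{4453201}{14} + \frac{65 i \sqrt{3}}{14}$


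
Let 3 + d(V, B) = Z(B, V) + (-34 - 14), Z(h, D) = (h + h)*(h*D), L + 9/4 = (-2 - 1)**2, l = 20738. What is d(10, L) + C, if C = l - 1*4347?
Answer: 69005/4 ≈ 17251.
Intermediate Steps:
L = 27/4 (L = -9/4 + (-2 - 1)**2 = -9/4 + (-3)**2 = -9/4 + 9 = 27/4 ≈ 6.7500)
Z(h, D) = 2*D*h**2 (Z(h, D) = (2*h)*(D*h) = 2*D*h**2)
C = 16391 (C = 20738 - 1*4347 = 20738 - 4347 = 16391)
d(V, B) = -51 + 2*V*B**2 (d(V, B) = -3 + (2*V*B**2 + (-34 - 14)) = -3 + (2*V*B**2 - 48) = -3 + (-48 + 2*V*B**2) = -51 + 2*V*B**2)
d(10, L) + C = (-51 + 2*10*(27/4)**2) + 16391 = (-51 + 2*10*(729/16)) + 16391 = (-51 + 3645/4) + 16391 = 3441/4 + 16391 = 69005/4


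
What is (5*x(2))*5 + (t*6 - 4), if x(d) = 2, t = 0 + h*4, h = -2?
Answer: -2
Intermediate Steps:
t = -8 (t = 0 - 2*4 = 0 - 8 = -8)
(5*x(2))*5 + (t*6 - 4) = (5*2)*5 + (-8*6 - 4) = 10*5 + (-48 - 4) = 50 - 52 = -2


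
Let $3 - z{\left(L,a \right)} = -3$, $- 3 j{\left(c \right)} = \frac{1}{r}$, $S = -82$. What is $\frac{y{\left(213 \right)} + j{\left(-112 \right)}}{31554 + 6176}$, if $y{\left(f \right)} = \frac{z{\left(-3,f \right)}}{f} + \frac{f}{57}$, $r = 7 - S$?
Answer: $\frac{677372}{6794852295} \approx 9.9689 \cdot 10^{-5}$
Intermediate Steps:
$r = 89$ ($r = 7 - -82 = 7 + 82 = 89$)
$j{\left(c \right)} = - \frac{1}{267}$ ($j{\left(c \right)} = - \frac{1}{3 \cdot 89} = \left(- \frac{1}{3}\right) \frac{1}{89} = - \frac{1}{267}$)
$z{\left(L,a \right)} = 6$ ($z{\left(L,a \right)} = 3 - -3 = 3 + 3 = 6$)
$y{\left(f \right)} = \frac{6}{f} + \frac{f}{57}$
$\frac{y{\left(213 \right)} + j{\left(-112 \right)}}{31554 + 6176} = \frac{\left(\frac{6}{213} + \frac{1}{57} \cdot 213\right) - \frac{1}{267}}{31554 + 6176} = \frac{\left(6 \cdot \frac{1}{213} + \frac{71}{19}\right) - \frac{1}{267}}{37730} = \left(\left(\frac{2}{71} + \frac{71}{19}\right) - \frac{1}{267}\right) \frac{1}{37730} = \left(\frac{5079}{1349} - \frac{1}{267}\right) \frac{1}{37730} = \frac{1354744}{360183} \cdot \frac{1}{37730} = \frac{677372}{6794852295}$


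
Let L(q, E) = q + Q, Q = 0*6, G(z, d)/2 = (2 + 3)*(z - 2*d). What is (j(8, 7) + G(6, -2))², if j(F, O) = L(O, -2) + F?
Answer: 13225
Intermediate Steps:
G(z, d) = -20*d + 10*z (G(z, d) = 2*((2 + 3)*(z - 2*d)) = 2*(5*(z - 2*d)) = 2*(-10*d + 5*z) = -20*d + 10*z)
Q = 0
L(q, E) = q (L(q, E) = q + 0 = q)
j(F, O) = F + O (j(F, O) = O + F = F + O)
(j(8, 7) + G(6, -2))² = ((8 + 7) + (-20*(-2) + 10*6))² = (15 + (40 + 60))² = (15 + 100)² = 115² = 13225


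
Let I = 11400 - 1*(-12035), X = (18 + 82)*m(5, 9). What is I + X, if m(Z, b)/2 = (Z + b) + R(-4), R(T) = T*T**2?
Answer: 13435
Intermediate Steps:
R(T) = T**3
m(Z, b) = -128 + 2*Z + 2*b (m(Z, b) = 2*((Z + b) + (-4)**3) = 2*((Z + b) - 64) = 2*(-64 + Z + b) = -128 + 2*Z + 2*b)
X = -10000 (X = (18 + 82)*(-128 + 2*5 + 2*9) = 100*(-128 + 10 + 18) = 100*(-100) = -10000)
I = 23435 (I = 11400 + 12035 = 23435)
I + X = 23435 - 10000 = 13435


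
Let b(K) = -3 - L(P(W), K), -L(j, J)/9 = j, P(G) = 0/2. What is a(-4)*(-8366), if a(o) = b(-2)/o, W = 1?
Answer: -12549/2 ≈ -6274.5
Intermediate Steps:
P(G) = 0 (P(G) = 0*(½) = 0)
L(j, J) = -9*j
b(K) = -3 (b(K) = -3 - (-9)*0 = -3 - 1*0 = -3 + 0 = -3)
a(o) = -3/o
a(-4)*(-8366) = -3/(-4)*(-8366) = -3*(-¼)*(-8366) = (¾)*(-8366) = -12549/2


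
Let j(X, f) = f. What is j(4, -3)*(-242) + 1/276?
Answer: 200377/276 ≈ 726.00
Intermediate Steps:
j(4, -3)*(-242) + 1/276 = -3*(-242) + 1/276 = 726 + 1/276 = 200377/276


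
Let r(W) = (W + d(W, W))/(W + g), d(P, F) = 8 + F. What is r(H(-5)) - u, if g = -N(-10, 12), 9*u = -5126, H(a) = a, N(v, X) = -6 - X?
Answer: 66620/117 ≈ 569.40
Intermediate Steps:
u = -5126/9 (u = (⅑)*(-5126) = -5126/9 ≈ -569.56)
g = 18 (g = -(-6 - 1*12) = -(-6 - 12) = -1*(-18) = 18)
r(W) = (8 + 2*W)/(18 + W) (r(W) = (W + (8 + W))/(W + 18) = (8 + 2*W)/(18 + W))
r(H(-5)) - u = 2*(4 - 5)/(18 - 5) - 1*(-5126/9) = 2*(-1)/13 + 5126/9 = 2*(1/13)*(-1) + 5126/9 = -2/13 + 5126/9 = 66620/117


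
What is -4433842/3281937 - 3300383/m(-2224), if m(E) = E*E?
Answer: -32762211970063/16233038022912 ≈ -2.0182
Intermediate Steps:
m(E) = E²
-4433842/3281937 - 3300383/m(-2224) = -4433842/3281937 - 3300383/((-2224)²) = -4433842*1/3281937 - 3300383/4946176 = -4433842/3281937 - 3300383*1/4946176 = -4433842/3281937 - 3300383/4946176 = -32762211970063/16233038022912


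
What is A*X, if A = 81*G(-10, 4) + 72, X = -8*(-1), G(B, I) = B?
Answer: -5904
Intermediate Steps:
X = 8
A = -738 (A = 81*(-10) + 72 = -810 + 72 = -738)
A*X = -738*8 = -5904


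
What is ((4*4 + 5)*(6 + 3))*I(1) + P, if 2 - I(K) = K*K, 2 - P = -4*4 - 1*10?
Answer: 217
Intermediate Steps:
P = 28 (P = 2 - (-4*4 - 1*10) = 2 - (-16 - 10) = 2 - 1*(-26) = 2 + 26 = 28)
I(K) = 2 - K² (I(K) = 2 - K*K = 2 - K²)
((4*4 + 5)*(6 + 3))*I(1) + P = ((4*4 + 5)*(6 + 3))*(2 - 1*1²) + 28 = ((16 + 5)*9)*(2 - 1*1) + 28 = (21*9)*(2 - 1) + 28 = 189*1 + 28 = 189 + 28 = 217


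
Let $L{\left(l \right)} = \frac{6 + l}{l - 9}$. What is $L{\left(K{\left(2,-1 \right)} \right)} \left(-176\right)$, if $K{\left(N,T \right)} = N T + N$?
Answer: $\frac{352}{3} \approx 117.33$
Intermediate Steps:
$K{\left(N,T \right)} = N + N T$
$L{\left(l \right)} = \frac{6 + l}{-9 + l}$
$L{\left(K{\left(2,-1 \right)} \right)} \left(-176\right) = \frac{6 + 2 \left(1 - 1\right)}{-9 + 2 \left(1 - 1\right)} \left(-176\right) = \frac{6 + 2 \cdot 0}{-9 + 2 \cdot 0} \left(-176\right) = \frac{6 + 0}{-9 + 0} \left(-176\right) = \frac{1}{-9} \cdot 6 \left(-176\right) = \left(- \frac{1}{9}\right) 6 \left(-176\right) = \left(- \frac{2}{3}\right) \left(-176\right) = \frac{352}{3}$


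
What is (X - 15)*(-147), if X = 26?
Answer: -1617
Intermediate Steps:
(X - 15)*(-147) = (26 - 15)*(-147) = 11*(-147) = -1617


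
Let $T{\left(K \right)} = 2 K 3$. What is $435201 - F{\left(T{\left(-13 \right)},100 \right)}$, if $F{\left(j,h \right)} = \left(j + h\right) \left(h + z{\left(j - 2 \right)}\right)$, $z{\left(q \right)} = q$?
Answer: $434761$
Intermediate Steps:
$T{\left(K \right)} = 6 K$
$F{\left(j,h \right)} = \left(h + j\right) \left(-2 + h + j\right)$ ($F{\left(j,h \right)} = \left(j + h\right) \left(h + \left(j - 2\right)\right) = \left(h + j\right) \left(h + \left(-2 + j\right)\right) = \left(h + j\right) \left(-2 + h + j\right)$)
$435201 - F{\left(T{\left(-13 \right)},100 \right)} = 435201 - \left(100^{2} + 100 \cdot 6 \left(-13\right) + 100 \left(-2 + 6 \left(-13\right)\right) + 6 \left(-13\right) \left(-2 + 6 \left(-13\right)\right)\right) = 435201 - \left(10000 + 100 \left(-78\right) + 100 \left(-2 - 78\right) - 78 \left(-2 - 78\right)\right) = 435201 - \left(10000 - 7800 + 100 \left(-80\right) - -6240\right) = 435201 - \left(10000 - 7800 - 8000 + 6240\right) = 435201 - 440 = 434761$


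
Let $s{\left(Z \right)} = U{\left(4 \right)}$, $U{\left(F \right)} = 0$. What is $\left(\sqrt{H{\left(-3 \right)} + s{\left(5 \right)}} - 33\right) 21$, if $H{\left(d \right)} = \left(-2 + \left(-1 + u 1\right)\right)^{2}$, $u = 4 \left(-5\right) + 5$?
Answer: $-315$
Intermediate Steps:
$u = -15$ ($u = -20 + 5 = -15$)
$s{\left(Z \right)} = 0$
$H{\left(d \right)} = 324$ ($H{\left(d \right)} = \left(-2 - 16\right)^{2} = \left(-18\right)^{2} = 324$)
$\left(\sqrt{H{\left(-3 \right)} + s{\left(5 \right)}} - 33\right) 21 = \left(\sqrt{324 + 0} - 33\right) 21 = \left(\sqrt{324} - 33\right) 21 = \left(18 - 33\right) 21 = \left(-15\right) 21 = -315$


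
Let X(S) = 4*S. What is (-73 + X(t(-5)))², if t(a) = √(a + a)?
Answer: 5169 - 584*I*√10 ≈ 5169.0 - 1846.8*I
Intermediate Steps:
t(a) = √2*√a (t(a) = √(2*a) = √2*√a)
(-73 + X(t(-5)))² = (-73 + 4*(√2*√(-5)))² = (-73 + 4*(√2*(I*√5)))² = (-73 + 4*(I*√10))² = (-73 + 4*I*√10)²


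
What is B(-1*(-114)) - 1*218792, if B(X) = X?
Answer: -218678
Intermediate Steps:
B(-1*(-114)) - 1*218792 = -1*(-114) - 1*218792 = 114 - 218792 = -218678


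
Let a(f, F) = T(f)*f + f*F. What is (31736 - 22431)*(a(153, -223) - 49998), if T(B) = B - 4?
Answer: -570582600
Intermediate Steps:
T(B) = -4 + B
a(f, F) = F*f + f*(-4 + f) (a(f, F) = (-4 + f)*f + f*F = f*(-4 + f) + F*f = F*f + f*(-4 + f))
(31736 - 22431)*(a(153, -223) - 49998) = (31736 - 22431)*(153*(-4 - 223 + 153) - 49998) = 9305*(153*(-74) - 49998) = 9305*(-11322 - 49998) = 9305*(-61320) = -570582600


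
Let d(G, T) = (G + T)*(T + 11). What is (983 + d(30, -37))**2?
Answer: 1357225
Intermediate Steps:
d(G, T) = (11 + T)*(G + T) (d(G, T) = (G + T)*(11 + T) = (11 + T)*(G + T))
(983 + d(30, -37))**2 = (983 + ((-37)**2 + 11*30 + 11*(-37) + 30*(-37)))**2 = (983 + (1369 + 330 - 407 - 1110))**2 = (983 + 182)**2 = 1165**2 = 1357225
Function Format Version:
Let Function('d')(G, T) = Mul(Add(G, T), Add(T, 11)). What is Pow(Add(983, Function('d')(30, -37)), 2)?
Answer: 1357225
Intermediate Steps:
Function('d')(G, T) = Mul(Add(11, T), Add(G, T)) (Function('d')(G, T) = Mul(Add(G, T), Add(11, T)) = Mul(Add(11, T), Add(G, T)))
Pow(Add(983, Function('d')(30, -37)), 2) = Pow(Add(983, Add(Pow(-37, 2), Mul(11, 30), Mul(11, -37), Mul(30, -37))), 2) = Pow(Add(983, Add(1369, 330, -407, -1110)), 2) = Pow(Add(983, 182), 2) = Pow(1165, 2) = 1357225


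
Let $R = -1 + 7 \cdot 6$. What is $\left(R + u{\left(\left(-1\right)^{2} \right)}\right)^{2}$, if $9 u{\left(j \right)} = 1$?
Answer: $\frac{136900}{81} \approx 1690.1$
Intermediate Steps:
$R = 41$ ($R = -1 + 42 = 41$)
$u{\left(j \right)} = \frac{1}{9}$ ($u{\left(j \right)} = \frac{1}{9} \cdot 1 = \frac{1}{9}$)
$\left(R + u{\left(\left(-1\right)^{2} \right)}\right)^{2} = \left(41 + \frac{1}{9}\right)^{2} = \left(\frac{370}{9}\right)^{2} = \frac{136900}{81}$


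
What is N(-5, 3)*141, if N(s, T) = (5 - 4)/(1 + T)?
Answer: 141/4 ≈ 35.250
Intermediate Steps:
N(s, T) = 1/(1 + T)
N(-5, 3)*141 = 141/(1 + 3) = 141/4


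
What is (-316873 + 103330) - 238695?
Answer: -452238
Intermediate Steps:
(-316873 + 103330) - 238695 = -213543 - 238695 = -452238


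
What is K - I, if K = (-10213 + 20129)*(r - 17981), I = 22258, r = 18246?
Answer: 2605482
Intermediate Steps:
K = 2627740 (K = (-10213 + 20129)*(18246 - 17981) = 9916*265 = 2627740)
K - I = 2627740 - 1*22258 = 2627740 - 22258 = 2605482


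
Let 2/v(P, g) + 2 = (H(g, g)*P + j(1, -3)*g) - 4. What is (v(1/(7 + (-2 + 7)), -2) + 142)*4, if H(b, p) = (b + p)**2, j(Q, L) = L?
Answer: 574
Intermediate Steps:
v(P, g) = 2/(-6 - 3*g + 4*P*g**2) (v(P, g) = 2/(-2 + (((g + g)**2*P - 3*g) - 4)) = 2/(-2 + (((2*g)**2*P - 3*g) - 4)) = 2/(-2 + (((4*g**2)*P - 3*g) - 4)) = 2/(-2 + ((4*P*g**2 - 3*g) - 4)) = 2/(-2 + ((-3*g + 4*P*g**2) - 4)) = 2/(-2 + (-4 - 3*g + 4*P*g**2)) = 2/(-6 - 3*g + 4*P*g**2))
(v(1/(7 + (-2 + 7)), -2) + 142)*4 = (2/(-6 - 3*(-2) + 4*(-2)**2/(7 + (-2 + 7))) + 142)*4 = (2/(-6 + 6 + 4*4/(7 + 5)) + 142)*4 = (2/(-6 + 6 + 4*4/12) + 142)*4 = (2/(-6 + 6 + 4*(1/12)*4) + 142)*4 = (2/(-6 + 6 + 4/3) + 142)*4 = (2/(4/3) + 142)*4 = (2*(3/4) + 142)*4 = (3/2 + 142)*4 = (287/2)*4 = 574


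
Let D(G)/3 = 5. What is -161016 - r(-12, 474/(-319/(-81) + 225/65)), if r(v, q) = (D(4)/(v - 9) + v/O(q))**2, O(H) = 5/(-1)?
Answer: -197248081/1225 ≈ -1.6102e+5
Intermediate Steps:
D(G) = 15 (D(G) = 3*5 = 15)
O(H) = -5 (O(H) = 5*(-1) = -5)
r(v, q) = (15/(-9 + v) - v/5)**2 (r(v, q) = (15/(v - 9) + v/(-5))**2 = (15/(-9 + v) + v*(-1/5))**2 = (15/(-9 + v) - v/5)**2)
-161016 - r(-12, 474/(-319/(-81) + 225/65)) = -161016 - (75 - 1*(-12)**2 + 9*(-12))**2/(25*(-9 - 12)**2) = -161016 - (75 - 1*144 - 108)**2/(25*(-21)**2) = -161016 - (75 - 144 - 108)**2/(25*441) = -161016 - (-177)**2/(25*441) = -161016 - 31329/(25*441) = -161016 - 1*3481/1225 = -161016 - 3481/1225 = -197248081/1225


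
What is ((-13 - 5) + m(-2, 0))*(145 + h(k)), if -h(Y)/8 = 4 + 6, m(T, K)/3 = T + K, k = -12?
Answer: -1560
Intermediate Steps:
m(T, K) = 3*K + 3*T (m(T, K) = 3*(T + K) = 3*(K + T) = 3*K + 3*T)
h(Y) = -80 (h(Y) = -8*(4 + 6) = -8*10 = -80)
((-13 - 5) + m(-2, 0))*(145 + h(k)) = ((-13 - 5) + (3*0 + 3*(-2)))*(145 - 80) = (-18 + (0 - 6))*65 = (-18 - 6)*65 = -24*65 = -1560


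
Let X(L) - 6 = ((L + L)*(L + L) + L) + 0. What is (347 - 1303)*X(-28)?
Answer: -2976984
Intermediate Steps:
X(L) = 6 + L + 4*L² (X(L) = 6 + (((L + L)*(L + L) + L) + 0) = 6 + (((2*L)*(2*L) + L) + 0) = 6 + ((4*L² + L) + 0) = 6 + ((L + 4*L²) + 0) = 6 + (L + 4*L²) = 6 + L + 4*L²)
(347 - 1303)*X(-28) = (347 - 1303)*(6 - 28 + 4*(-28)²) = -956*(6 - 28 + 4*784) = -956*(6 - 28 + 3136) = -956*3114 = -2976984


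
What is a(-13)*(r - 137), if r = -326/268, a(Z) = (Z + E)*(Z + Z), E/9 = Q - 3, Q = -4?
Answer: -18298748/67 ≈ -2.7312e+5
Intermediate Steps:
E = -63 (E = 9*(-4 - 3) = 9*(-7) = -63)
a(Z) = 2*Z*(-63 + Z) (a(Z) = (Z - 63)*(Z + Z) = (-63 + Z)*(2*Z) = 2*Z*(-63 + Z))
r = -163/134 (r = -326*1/268 = -163/134 ≈ -1.2164)
a(-13)*(r - 137) = (2*(-13)*(-63 - 13))*(-163/134 - 137) = (2*(-13)*(-76))*(-18521/134) = 1976*(-18521/134) = -18298748/67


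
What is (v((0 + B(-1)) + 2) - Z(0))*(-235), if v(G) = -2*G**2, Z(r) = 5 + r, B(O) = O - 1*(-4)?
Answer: 12925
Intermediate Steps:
B(O) = 4 + O (B(O) = O + 4 = 4 + O)
(v((0 + B(-1)) + 2) - Z(0))*(-235) = (-2*((0 + (4 - 1)) + 2)**2 - (5 + 0))*(-235) = (-2*((0 + 3) + 2)**2 - 1*5)*(-235) = (-2*(3 + 2)**2 - 5)*(-235) = (-2*5**2 - 5)*(-235) = (-2*25 - 5)*(-235) = (-50 - 5)*(-235) = -55*(-235) = 12925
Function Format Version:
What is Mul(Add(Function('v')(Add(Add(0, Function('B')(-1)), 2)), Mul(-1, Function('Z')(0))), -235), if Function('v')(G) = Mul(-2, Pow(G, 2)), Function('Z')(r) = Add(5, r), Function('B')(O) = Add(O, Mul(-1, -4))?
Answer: 12925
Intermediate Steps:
Function('B')(O) = Add(4, O) (Function('B')(O) = Add(O, 4) = Add(4, O))
Mul(Add(Function('v')(Add(Add(0, Function('B')(-1)), 2)), Mul(-1, Function('Z')(0))), -235) = Mul(Add(Mul(-2, Pow(Add(Add(0, Add(4, -1)), 2), 2)), Mul(-1, Add(5, 0))), -235) = Mul(Add(Mul(-2, Pow(Add(Add(0, 3), 2), 2)), Mul(-1, 5)), -235) = Mul(Add(Mul(-2, Pow(Add(3, 2), 2)), -5), -235) = Mul(Add(Mul(-2, Pow(5, 2)), -5), -235) = Mul(Add(Mul(-2, 25), -5), -235) = Mul(Add(-50, -5), -235) = Mul(-55, -235) = 12925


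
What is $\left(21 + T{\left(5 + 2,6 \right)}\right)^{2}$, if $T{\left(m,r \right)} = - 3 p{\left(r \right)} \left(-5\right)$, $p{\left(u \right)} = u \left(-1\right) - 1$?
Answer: $7056$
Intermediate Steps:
$p{\left(u \right)} = -1 - u$ ($p{\left(u \right)} = - u - 1 = -1 - u$)
$T{\left(m,r \right)} = -15 - 15 r$ ($T{\left(m,r \right)} = - 3 \left(-1 - r\right) \left(-5\right) = \left(3 + 3 r\right) \left(-5\right) = -15 - 15 r$)
$\left(21 + T{\left(5 + 2,6 \right)}\right)^{2} = \left(21 - 105\right)^{2} = \left(-84\right)^{2} = 7056$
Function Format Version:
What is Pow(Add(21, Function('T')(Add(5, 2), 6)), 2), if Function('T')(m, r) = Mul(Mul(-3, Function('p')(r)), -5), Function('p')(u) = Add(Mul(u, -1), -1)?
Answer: 7056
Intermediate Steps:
Function('p')(u) = Add(-1, Mul(-1, u)) (Function('p')(u) = Add(Mul(-1, u), -1) = Add(-1, Mul(-1, u)))
Function('T')(m, r) = Add(-15, Mul(-15, r)) (Function('T')(m, r) = Mul(Mul(-3, Add(-1, Mul(-1, r))), -5) = Mul(Add(3, Mul(3, r)), -5) = Add(-15, Mul(-15, r)))
Pow(Add(21, Function('T')(Add(5, 2), 6)), 2) = Pow(Add(21, Add(-15, Mul(-15, 6))), 2) = Pow(Add(21, Add(-15, -90)), 2) = Pow(Add(21, -105), 2) = Pow(-84, 2) = 7056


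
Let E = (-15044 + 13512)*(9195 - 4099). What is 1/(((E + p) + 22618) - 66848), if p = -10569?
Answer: -1/7861871 ≈ -1.2720e-7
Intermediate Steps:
E = -7807072 (E = -1532*5096 = -7807072)
1/(((E + p) + 22618) - 66848) = 1/(((-7807072 - 10569) + 22618) - 66848) = 1/((-7817641 + 22618) - 66848) = 1/(-7795023 - 66848) = 1/(-7861871) = -1/7861871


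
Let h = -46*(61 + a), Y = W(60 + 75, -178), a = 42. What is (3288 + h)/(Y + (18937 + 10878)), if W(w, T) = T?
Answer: -1450/29637 ≈ -0.048925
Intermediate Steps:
Y = -178
h = -4738 (h = -46*(61 + 42) = -46*103 = -4738)
(3288 + h)/(Y + (18937 + 10878)) = (3288 - 4738)/(-178 + (18937 + 10878)) = -1450/(-178 + 29815) = -1450/29637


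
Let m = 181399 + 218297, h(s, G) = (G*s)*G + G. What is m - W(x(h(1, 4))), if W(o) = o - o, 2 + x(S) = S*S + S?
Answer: 399696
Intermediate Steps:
h(s, G) = G + s*G**2 (h(s, G) = s*G**2 + G = G + s*G**2)
x(S) = -2 + S + S**2 (x(S) = -2 + (S*S + S) = -2 + (S**2 + S) = -2 + (S + S**2) = -2 + S + S**2)
W(o) = 0
m = 399696
m - W(x(h(1, 4))) = 399696 - 1*0 = 399696 + 0 = 399696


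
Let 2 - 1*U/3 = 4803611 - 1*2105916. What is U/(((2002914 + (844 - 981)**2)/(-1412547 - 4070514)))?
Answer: 44374845834819/2021683 ≈ 2.1949e+7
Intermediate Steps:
U = -8093079 (U = 6 - 3*(4803611 - 1*2105916) = 6 - 3*(4803611 - 2105916) = 6 - 3*2697695 = 6 - 8093085 = -8093079)
U/(((2002914 + (844 - 981)**2)/(-1412547 - 4070514))) = -8093079*(-1412547 - 4070514)/(2002914 + (844 - 981)**2) = -8093079*(-5483061/(2002914 + (-137)**2)) = -8093079*(-5483061/(2002914 + 18769)) = -8093079/(2021683*(-1/5483061)) = -8093079/(-2021683/5483061) = -8093079*(-5483061/2021683) = 44374845834819/2021683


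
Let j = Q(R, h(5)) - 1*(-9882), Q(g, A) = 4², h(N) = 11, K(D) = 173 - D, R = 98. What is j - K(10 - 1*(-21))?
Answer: 9756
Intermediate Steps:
Q(g, A) = 16
j = 9898 (j = 16 - 1*(-9882) = 16 + 9882 = 9898)
j - K(10 - 1*(-21)) = 9898 - (173 - (10 - 1*(-21))) = 9898 - (173 - (10 + 21)) = 9898 - (173 - 1*31) = 9898 - (173 - 31) = 9898 - 1*142 = 9898 - 142 = 9756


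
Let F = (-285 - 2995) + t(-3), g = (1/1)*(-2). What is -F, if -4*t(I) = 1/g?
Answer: 26239/8 ≈ 3279.9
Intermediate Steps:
g = -2 (g = (1*1)*(-2) = 1*(-2) = -2)
t(I) = ⅛ (t(I) = -¼/(-2) = -¼*(-½) = ⅛)
F = -26239/8 (F = (-285 - 2995) + ⅛ = -3280 + ⅛ = -26239/8 ≈ -3279.9)
-F = -1*(-26239/8) = 26239/8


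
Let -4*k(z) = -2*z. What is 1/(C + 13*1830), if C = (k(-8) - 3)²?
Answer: 1/23839 ≈ 4.1948e-5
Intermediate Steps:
k(z) = z/2 (k(z) = -(-1)*z/2 = z/2)
C = 49 (C = ((½)*(-8) - 3)² = (-4 - 3)² = (-7)² = 49)
1/(C + 13*1830) = 1/(49 + 13*1830) = 1/(49 + 23790) = 1/23839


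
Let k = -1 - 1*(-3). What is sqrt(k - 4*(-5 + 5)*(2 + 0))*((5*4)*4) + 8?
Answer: 8 + 80*sqrt(2) ≈ 121.14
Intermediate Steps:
k = 2 (k = -1 + 3 = 2)
sqrt(k - 4*(-5 + 5)*(2 + 0))*((5*4)*4) + 8 = sqrt(2 - 4*(-5 + 5)*(2 + 0))*((5*4)*4) + 8 = sqrt(2 - 0*2)*(20*4) + 8 = sqrt(2 - 4*0)*80 + 8 = sqrt(2 + 0)*80 + 8 = sqrt(2)*80 + 8 = 80*sqrt(2) + 8 = 8 + 80*sqrt(2)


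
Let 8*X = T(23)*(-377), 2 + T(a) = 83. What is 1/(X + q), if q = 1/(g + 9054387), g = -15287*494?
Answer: -12020872/45885171025 ≈ -0.00026198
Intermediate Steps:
g = -7551778
T(a) = 81 (T(a) = -2 + 83 = 81)
X = -30537/8 (X = (81*(-377))/8 = (⅛)*(-30537) = -30537/8 ≈ -3817.1)
q = 1/1502609 (q = 1/(-7551778 + 9054387) = 1/1502609 ≈ 6.6551e-7)
1/(X + q) = 1/(-30537/8 + 1/1502609) = 1/(-45885171025/12020872) = -12020872/45885171025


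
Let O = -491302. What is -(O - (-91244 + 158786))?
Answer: 558844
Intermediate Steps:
-(O - (-91244 + 158786)) = -(-491302 - (-91244 + 158786)) = -(-491302 - 1*67542) = -(-491302 - 67542) = -1*(-558844) = 558844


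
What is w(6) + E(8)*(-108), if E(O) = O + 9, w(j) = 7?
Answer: -1829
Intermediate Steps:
E(O) = 9 + O
w(6) + E(8)*(-108) = 7 + (9 + 8)*(-108) = 7 + 17*(-108) = 7 - 1836 = -1829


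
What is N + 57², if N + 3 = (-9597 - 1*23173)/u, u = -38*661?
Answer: 40782899/12559 ≈ 3247.3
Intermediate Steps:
u = -25118
N = -21292/12559 (N = -3 + (-9597 - 1*23173)/(-25118) = -3 + (-9597 - 23173)*(-1/25118) = -3 - 32770*(-1/25118) = -3 + 16385/12559 = -21292/12559 ≈ -1.6954)
N + 57² = -21292/12559 + 57² = -21292/12559 + 3249 = 40782899/12559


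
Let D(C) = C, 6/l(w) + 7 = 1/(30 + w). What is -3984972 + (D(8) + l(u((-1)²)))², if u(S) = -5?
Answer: -3351318603/841 ≈ -3.9849e+6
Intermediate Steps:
l(w) = 6/(-7 + 1/(30 + w))
-3984972 + (D(8) + l(u((-1)²)))² = -3984972 + (8 + 6*(-30 - 1*(-5))/(209 + 7*(-5)))² = -3984972 + (8 + 6*(-30 + 5)/(209 - 35))² = -3984972 + (8 + 6*(-25)/174)² = -3984972 + (8 + 6*(1/174)*(-25))² = -3984972 + (8 - 25/29)² = -3984972 + (207/29)² = -3984972 + 42849/841 = -3351318603/841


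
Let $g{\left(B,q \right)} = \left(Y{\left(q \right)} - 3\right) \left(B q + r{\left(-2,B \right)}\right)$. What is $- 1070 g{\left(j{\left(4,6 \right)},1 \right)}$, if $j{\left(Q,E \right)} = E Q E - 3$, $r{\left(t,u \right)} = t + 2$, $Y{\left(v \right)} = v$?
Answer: $301740$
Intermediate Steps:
$r{\left(t,u \right)} = 2 + t$
$j{\left(Q,E \right)} = -3 + Q E^{2}$ ($j{\left(Q,E \right)} = Q E^{2} - 3 = -3 + Q E^{2}$)
$g{\left(B,q \right)} = B q \left(-3 + q\right)$ ($g{\left(B,q \right)} = \left(q - 3\right) \left(B q + \left(2 - 2\right)\right) = \left(-3 + q\right) \left(B q + 0\right) = \left(-3 + q\right) B q = B q \left(-3 + q\right)$)
$- 1070 g{\left(j{\left(4,6 \right)},1 \right)} = - 1070 \left(-3 + 4 \cdot 6^{2}\right) 1 \left(-3 + 1\right) = - 1070 \left(-3 + 4 \cdot 36\right) 1 \left(-2\right) = - 1070 \left(-3 + 144\right) 1 \left(-2\right) = - 1070 \cdot 141 \cdot 1 \left(-2\right) = \left(-1070\right) \left(-282\right) = 301740$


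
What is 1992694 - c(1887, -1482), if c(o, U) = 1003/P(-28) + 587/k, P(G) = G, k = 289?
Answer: 16125153279/8092 ≈ 1.9927e+6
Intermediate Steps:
c(o, U) = -273431/8092 (c(o, U) = 1003/(-28) + 587/289 = 1003*(-1/28) + 587*(1/289) = -1003/28 + 587/289 = -273431/8092)
1992694 - c(1887, -1482) = 1992694 - 1*(-273431/8092) = 1992694 + 273431/8092 = 16125153279/8092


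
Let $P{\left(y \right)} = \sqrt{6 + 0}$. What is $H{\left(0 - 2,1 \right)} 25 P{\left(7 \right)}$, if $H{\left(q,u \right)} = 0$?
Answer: $0$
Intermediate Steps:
$P{\left(y \right)} = \sqrt{6}$
$H{\left(0 - 2,1 \right)} 25 P{\left(7 \right)} = 0 \cdot 25 \sqrt{6} = 0 \sqrt{6} = 0$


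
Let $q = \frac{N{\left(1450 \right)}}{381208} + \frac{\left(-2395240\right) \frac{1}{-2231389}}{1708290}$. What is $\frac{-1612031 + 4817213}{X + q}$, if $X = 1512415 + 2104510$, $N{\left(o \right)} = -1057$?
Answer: $\frac{465748631712324773606736}{525579473635188791686975} \approx 0.88616$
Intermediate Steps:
$X = 3616925$
$q = - \frac{402822242250425}{145311134192169048}$ ($q = - \frac{1057}{381208} + \frac{\left(-2395240\right) \frac{1}{-2231389}}{1708290} = \left(-1057\right) \frac{1}{381208} + \left(-2395240\right) \left(- \frac{1}{2231389}\right) \frac{1}{1708290} = - \frac{1057}{381208} + \frac{2395240}{2231389} \cdot \frac{1}{1708290} = - \frac{1057}{381208} + \frac{239524}{381185951481} = - \frac{402822242250425}{145311134192169048} \approx -0.0027721$)
$\frac{-1612031 + 4817213}{X + q} = \frac{-1612031 + 4817213}{3616925 - \frac{402822242250425}{145311134192169048}} = \frac{3205182}{\frac{525579473635188791686975}{145311134192169048}} = 3205182 \cdot \frac{145311134192169048}{525579473635188791686975} = \frac{465748631712324773606736}{525579473635188791686975}$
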